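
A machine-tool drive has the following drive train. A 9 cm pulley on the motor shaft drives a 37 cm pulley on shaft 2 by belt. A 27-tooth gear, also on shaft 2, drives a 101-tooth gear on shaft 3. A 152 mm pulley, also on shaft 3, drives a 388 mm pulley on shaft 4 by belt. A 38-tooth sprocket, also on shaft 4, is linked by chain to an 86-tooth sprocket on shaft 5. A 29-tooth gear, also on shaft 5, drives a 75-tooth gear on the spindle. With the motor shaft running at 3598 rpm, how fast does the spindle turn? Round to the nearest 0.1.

Belt: ratio = 37/9 = 4.1111, so shaft 2 turns at 3598 / 4.1111 = 875.19 rpm.
Gear mesh: ratio = 101/27 = 3.7407, so shaft 3 turns at 875.19 / 3.7407 = 233.96 rpm.
Belt: ratio = 388/152 = 2.5526, so shaft 4 turns at 233.96 / 2.5526 = 91.655 rpm.
Chain: ratio = 86/38 = 2.2632, so shaft 5 turns at 91.655 / 2.2632 = 40.499 rpm.
Gear mesh: ratio = 75/29 = 2.5862, so the spindle turns at 40.499 / 2.5862 = 15.66 rpm.

15.7 rpm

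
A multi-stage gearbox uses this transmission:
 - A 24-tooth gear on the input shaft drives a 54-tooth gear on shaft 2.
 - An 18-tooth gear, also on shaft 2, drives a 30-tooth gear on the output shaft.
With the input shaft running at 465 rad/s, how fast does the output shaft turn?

gear mesh 54/24 = 2.25 → 465/2.25 = 206.67 rad/s
gear mesh 30/18 = 1.6667 → 206.67/1.6667 = 124 rad/s

124 rad/s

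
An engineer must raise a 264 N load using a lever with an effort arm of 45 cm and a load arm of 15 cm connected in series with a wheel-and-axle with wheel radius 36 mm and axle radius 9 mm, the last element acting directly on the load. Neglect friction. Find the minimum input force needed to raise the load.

22 N

Lever MA = effort arm / load arm = 45/15 = 3.
Wheel-and-axle MA = R/r = 36/9 = 4.
Combined ideal MA = 3 × 4 = 12.
Effort = load / MA = 264 / 12 = 22 N.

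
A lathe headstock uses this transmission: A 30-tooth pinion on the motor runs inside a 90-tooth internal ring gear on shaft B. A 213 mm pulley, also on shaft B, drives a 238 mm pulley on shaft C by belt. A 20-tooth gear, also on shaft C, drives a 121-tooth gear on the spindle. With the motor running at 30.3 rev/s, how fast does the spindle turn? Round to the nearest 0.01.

1.49 rev/s

the motor → shaft B (internal gear, 90/30): 30.3 ÷ 3 = 10.1 rev/s
shaft B → shaft C (belt, 238/213): 10.1 ÷ 1.1174 = 9.0391 rev/s
shaft C → the spindle (gear mesh, 121/20): 9.0391 ÷ 6.05 = 1.4941 rev/s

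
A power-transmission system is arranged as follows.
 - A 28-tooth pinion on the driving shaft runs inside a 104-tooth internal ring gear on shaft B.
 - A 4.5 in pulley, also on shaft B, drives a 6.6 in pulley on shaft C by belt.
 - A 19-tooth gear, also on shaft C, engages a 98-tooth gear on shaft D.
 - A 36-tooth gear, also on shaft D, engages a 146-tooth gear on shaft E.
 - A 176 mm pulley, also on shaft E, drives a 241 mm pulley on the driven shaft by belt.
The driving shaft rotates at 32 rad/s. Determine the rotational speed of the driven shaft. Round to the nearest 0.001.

Internal gear: ratio = 104/28 = 3.7143, so shaft B turns at 32 / 3.7143 = 8.6154 rad/s.
Belt: ratio = 6.6/4.5 = 1.4667, so shaft C turns at 8.6154 / 1.4667 = 5.8741 rad/s.
Gear mesh: ratio = 98/19 = 5.1579, so shaft D turns at 5.8741 / 5.1579 = 1.1389 rad/s.
Gear mesh: ratio = 146/36 = 4.0556, so shaft E turns at 1.1389 / 4.0556 = 0.28082 rad/s.
Belt: ratio = 241/176 = 1.3693, so the driven shaft turns at 0.28082 / 1.3693 = 0.20508 rad/s.

0.205 rad/s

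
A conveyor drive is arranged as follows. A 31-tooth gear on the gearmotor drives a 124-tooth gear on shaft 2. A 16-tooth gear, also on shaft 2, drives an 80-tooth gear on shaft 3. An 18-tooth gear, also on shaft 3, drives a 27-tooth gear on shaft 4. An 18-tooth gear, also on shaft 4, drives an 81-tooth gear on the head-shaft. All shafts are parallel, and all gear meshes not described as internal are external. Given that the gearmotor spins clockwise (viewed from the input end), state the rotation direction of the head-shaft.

the gearmotor → shaft 2: external mesh, 1 reversal → CCW.
shaft 2 → shaft 3: external mesh, 1 reversal → CW.
shaft 3 → shaft 4: external mesh, 1 reversal → CCW.
shaft 4 → the head-shaft: external mesh, 1 reversal → CW.
4 reversals in total — an even number — so the head-shaft turns the same way as the gearmotor.

clockwise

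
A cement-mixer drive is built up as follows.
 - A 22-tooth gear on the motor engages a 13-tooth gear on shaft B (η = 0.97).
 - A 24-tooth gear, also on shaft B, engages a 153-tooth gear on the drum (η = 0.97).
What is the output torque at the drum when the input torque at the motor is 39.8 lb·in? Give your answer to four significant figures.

141.1 lb·in

Gear mesh: ratio = 13/22 = 0.59091; torque at shaft B = 39.8 × 0.59091 × 0.97 = 22.813 lb·in.
Gear mesh: ratio = 153/24 = 6.375; torque at the drum = 22.813 × 6.375 × 0.97 = 141.07 lb·in.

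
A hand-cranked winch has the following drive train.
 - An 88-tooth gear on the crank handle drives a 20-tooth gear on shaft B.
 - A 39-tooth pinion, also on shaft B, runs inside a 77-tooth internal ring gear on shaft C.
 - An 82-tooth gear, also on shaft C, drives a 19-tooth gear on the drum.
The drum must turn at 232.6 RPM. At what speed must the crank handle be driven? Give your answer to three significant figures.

24.2 RPM

Overall ratio R = 0.22727 × 1.9744 × 0.23171 = 0.10397.
Required input speed = output speed × R = 232.6 × 0.10397 = 24.184 RPM.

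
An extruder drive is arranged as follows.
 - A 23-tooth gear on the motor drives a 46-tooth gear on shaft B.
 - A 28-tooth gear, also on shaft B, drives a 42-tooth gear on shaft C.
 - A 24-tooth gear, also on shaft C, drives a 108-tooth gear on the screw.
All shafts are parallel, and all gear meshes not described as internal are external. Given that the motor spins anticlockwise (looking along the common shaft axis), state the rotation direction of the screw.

the motor → shaft B: external mesh, 1 reversal → CW.
shaft B → shaft C: external mesh, 1 reversal → CCW.
shaft C → the screw: external mesh, 1 reversal → CW.
3 reversals in total — an odd number — so the screw turns opposite to the motor.

clockwise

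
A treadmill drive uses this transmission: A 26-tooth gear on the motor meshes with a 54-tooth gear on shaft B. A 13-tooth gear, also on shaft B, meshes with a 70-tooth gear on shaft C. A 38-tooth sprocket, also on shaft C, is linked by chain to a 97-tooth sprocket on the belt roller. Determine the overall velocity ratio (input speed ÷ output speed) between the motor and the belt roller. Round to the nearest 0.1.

Each stage contributes driven/driver: gear mesh 54/26 = 2.0769, gear mesh 70/13 = 5.3846, chain 97/38 = 2.5526.
Overall: 2.0769 × 5.3846 × 2.5526 = 28.547.

28.5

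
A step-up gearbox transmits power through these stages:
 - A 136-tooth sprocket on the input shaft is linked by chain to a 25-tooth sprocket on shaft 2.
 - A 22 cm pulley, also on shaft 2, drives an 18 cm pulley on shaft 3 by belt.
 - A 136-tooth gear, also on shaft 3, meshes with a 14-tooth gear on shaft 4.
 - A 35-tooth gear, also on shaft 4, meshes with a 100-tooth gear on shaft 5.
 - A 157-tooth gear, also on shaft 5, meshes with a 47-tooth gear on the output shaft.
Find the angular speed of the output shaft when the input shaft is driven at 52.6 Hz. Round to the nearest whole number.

3972 Hz

the input shaft → shaft 2 (chain, 25/136): 52.6 ÷ 0.18382 = 286.14 Hz
shaft 2 → shaft 3 (belt, 18/22): 286.14 ÷ 0.81818 = 349.73 Hz
shaft 3 → shaft 4 (gear mesh, 14/136): 349.73 ÷ 0.10294 = 3397.4 Hz
shaft 4 → shaft 5 (gear mesh, 100/35): 3397.4 ÷ 2.8571 = 1189.1 Hz
shaft 5 → the output shaft (gear mesh, 47/157): 1189.1 ÷ 0.29936 = 3972.1 Hz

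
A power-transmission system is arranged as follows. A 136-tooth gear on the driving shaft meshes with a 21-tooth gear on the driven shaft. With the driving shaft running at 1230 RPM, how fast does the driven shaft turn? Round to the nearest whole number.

7966 RPM

the driving shaft → the driven shaft (gear mesh, 21/136): 1230 ÷ 0.15441 = 7965.7 RPM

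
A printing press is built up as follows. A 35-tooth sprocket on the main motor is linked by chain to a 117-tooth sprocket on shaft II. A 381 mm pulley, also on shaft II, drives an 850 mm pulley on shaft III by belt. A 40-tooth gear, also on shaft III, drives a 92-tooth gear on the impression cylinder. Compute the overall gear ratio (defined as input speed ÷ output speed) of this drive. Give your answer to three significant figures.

Each stage contributes driven/driver: chain 117/35 = 3.3429, belt 850/381 = 2.231, gear mesh 92/40 = 2.3.
Overall: 3.3429 × 2.231 × 2.3 = 17.153.

17.2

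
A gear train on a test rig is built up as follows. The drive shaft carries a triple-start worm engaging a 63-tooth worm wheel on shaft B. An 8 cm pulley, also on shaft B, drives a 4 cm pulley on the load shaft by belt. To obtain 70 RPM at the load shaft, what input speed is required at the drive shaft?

Overall ratio R = 21 × 0.5 = 10.5.
Required input speed = output speed × R = 70 × 10.5 = 735 RPM.

735 RPM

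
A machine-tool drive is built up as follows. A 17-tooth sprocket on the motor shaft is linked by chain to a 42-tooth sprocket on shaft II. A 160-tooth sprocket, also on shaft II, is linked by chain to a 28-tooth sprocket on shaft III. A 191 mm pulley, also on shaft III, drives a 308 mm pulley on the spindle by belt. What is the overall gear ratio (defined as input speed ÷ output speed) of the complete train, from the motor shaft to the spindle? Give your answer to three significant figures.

0.697

Each stage contributes driven/driver: chain 42/17 = 2.4706, chain 28/160 = 0.175, belt 308/191 = 1.6126.
Overall: 2.4706 × 0.175 × 1.6126 = 0.6972.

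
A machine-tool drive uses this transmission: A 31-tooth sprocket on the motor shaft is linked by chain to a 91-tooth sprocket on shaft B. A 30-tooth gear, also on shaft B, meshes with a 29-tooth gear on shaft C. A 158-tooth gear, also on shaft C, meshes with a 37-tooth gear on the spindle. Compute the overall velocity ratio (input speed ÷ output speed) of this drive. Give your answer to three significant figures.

Each stage contributes driven/driver: chain 91/31 = 2.9355, gear mesh 29/30 = 0.96667, gear mesh 37/158 = 0.23418.
Overall: 2.9355 × 0.96667 × 0.23418 = 0.66451.

0.665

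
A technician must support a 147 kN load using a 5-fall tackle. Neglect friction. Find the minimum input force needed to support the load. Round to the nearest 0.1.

Block-and-tackle MA = number of supporting rope parts = 5.
Effort = load / MA = 147 / 5 = 29.4 kN.

29.4 kN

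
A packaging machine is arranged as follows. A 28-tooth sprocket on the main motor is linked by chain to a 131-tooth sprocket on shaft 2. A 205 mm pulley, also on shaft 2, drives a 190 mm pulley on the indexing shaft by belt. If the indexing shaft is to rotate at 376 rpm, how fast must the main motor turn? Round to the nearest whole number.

Overall ratio R = 4.6786 × 0.92683 = 4.3362.
Required input speed = output speed × R = 376 × 4.3362 = 1630.4 rpm.

1630 rpm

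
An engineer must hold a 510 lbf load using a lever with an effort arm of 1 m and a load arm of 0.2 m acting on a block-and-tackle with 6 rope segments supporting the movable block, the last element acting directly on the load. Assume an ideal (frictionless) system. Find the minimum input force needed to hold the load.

Lever MA = effort arm / load arm = 1/0.2 = 5.
Block-and-tackle MA = number of supporting rope parts = 6.
Combined ideal MA = 5 × 6 = 30.
Effort = load / MA = 510 / 30 = 17 lbf.

17 lbf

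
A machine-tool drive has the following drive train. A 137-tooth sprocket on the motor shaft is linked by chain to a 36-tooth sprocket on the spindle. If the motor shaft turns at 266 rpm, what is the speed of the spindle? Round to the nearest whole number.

chain 36/137 = 0.26277 → 266/0.26277 = 1012.3 rpm

1012 rpm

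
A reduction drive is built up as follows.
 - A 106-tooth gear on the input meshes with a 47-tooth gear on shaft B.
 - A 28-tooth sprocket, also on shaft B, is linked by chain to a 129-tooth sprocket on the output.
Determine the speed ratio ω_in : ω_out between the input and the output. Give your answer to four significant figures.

2.043

Each stage contributes driven/driver: gear mesh 47/106 = 0.4434, chain 129/28 = 4.6071.
Overall: 0.4434 × 4.6071 = 2.0428.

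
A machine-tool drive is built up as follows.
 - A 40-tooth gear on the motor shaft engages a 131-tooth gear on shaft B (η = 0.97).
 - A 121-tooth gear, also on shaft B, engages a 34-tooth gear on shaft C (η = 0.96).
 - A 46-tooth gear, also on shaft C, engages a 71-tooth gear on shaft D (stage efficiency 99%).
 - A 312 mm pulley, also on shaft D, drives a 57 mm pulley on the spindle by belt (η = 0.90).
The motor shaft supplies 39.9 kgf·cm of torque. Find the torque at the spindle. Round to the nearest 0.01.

gear mesh 131/40 = 3.275 → τ = 39.9·3.275·0.97 = 126.75 kgf·cm
gear mesh 34/121 = 0.28099 → τ = 126.75·0.28099·0.96 = 34.192 kgf·cm
gear mesh 71/46 = 1.5435 → τ = 34.192·1.5435·0.99 = 52.246 kgf·cm
belt 57/312 = 0.18269 → τ = 52.246·0.18269·0.90 = 8.5905 kgf·cm

8.59 kgf·cm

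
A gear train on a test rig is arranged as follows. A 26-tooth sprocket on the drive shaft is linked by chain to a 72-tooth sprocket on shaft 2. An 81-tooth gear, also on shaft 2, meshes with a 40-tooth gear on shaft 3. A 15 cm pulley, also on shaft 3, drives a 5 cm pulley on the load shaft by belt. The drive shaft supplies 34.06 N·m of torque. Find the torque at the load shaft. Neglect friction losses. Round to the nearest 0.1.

15.5 N·m

Chain: ratio = 72/26 = 2.7692; torque at shaft 2 = 34.06 × 2.7692 = 94.32 N·m.
Gear mesh: ratio = 40/81 = 0.49383; torque at shaft 3 = 94.32 × 0.49383 = 46.578 N·m.
Belt: ratio = 5/15 = 0.33333; torque at the load shaft = 46.578 × 0.33333 = 15.526 N·m.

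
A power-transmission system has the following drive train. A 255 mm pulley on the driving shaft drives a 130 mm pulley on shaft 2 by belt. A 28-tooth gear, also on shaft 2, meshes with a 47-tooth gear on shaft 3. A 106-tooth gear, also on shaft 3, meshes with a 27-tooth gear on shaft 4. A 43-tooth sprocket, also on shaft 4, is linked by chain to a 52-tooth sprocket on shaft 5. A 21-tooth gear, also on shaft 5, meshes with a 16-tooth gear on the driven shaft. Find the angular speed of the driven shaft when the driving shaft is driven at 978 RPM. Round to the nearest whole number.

the driving shaft → shaft 2 (belt, 130/255): 978 ÷ 0.5098 = 1918.4 RPM
shaft 2 → shaft 3 (gear mesh, 47/28): 1918.4 ÷ 1.6786 = 1142.9 RPM
shaft 3 → shaft 4 (gear mesh, 27/106): 1142.9 ÷ 0.25472 = 4486.8 RPM
shaft 4 → shaft 5 (chain, 52/43): 4486.8 ÷ 1.2093 = 3710.2 RPM
shaft 5 → the driven shaft (gear mesh, 16/21): 3710.2 ÷ 0.7619 = 4869.7 RPM

4870 RPM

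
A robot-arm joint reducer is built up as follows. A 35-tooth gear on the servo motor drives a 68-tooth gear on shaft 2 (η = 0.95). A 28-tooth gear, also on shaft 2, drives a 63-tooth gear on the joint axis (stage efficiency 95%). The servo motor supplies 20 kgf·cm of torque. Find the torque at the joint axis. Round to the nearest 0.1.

Gear mesh: ratio = 68/35 = 1.9429; torque at shaft 2 = 20 × 1.9429 × 0.95 = 36.914 kgf·cm.
Gear mesh: ratio = 63/28 = 2.25; torque at the joint axis = 36.914 × 2.25 × 0.95 = 78.904 kgf·cm.

78.9 kgf·cm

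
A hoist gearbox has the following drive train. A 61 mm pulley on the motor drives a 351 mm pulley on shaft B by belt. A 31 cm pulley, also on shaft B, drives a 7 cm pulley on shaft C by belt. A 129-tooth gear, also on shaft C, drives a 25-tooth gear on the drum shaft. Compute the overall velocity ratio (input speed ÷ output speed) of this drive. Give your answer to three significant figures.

Each stage contributes driven/driver: belt 351/61 = 5.7541, belt 7/31 = 0.22581, gear mesh 25/129 = 0.1938.
Overall: 5.7541 × 0.22581 × 0.1938 = 0.2518.

0.252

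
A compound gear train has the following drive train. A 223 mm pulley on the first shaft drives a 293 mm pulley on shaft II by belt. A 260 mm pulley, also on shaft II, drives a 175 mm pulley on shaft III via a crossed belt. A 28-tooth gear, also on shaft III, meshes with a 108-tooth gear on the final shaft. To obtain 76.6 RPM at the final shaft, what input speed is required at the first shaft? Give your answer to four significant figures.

261.3 RPM

Overall ratio R = 1.3139 × 0.67308 × 3.8571 = 3.4111.
Required input speed = output speed × R = 76.6 × 3.4111 = 261.29 RPM.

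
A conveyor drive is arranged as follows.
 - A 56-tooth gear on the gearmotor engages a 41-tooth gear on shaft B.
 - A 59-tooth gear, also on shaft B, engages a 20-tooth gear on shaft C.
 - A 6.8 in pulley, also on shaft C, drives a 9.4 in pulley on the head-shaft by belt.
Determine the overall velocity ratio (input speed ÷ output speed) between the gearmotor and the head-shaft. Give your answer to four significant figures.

Each stage contributes driven/driver: gear mesh 41/56 = 0.73214, gear mesh 20/59 = 0.33898, belt 9.4/6.8 = 1.3824.
Overall: 0.73214 × 0.33898 × 1.3824 = 0.34308.

0.3431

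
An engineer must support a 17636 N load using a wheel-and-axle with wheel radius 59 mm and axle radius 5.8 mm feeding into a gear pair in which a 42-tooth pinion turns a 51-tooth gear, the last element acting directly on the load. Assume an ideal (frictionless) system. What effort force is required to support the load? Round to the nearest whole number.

Wheel-and-axle MA = R/r = 59/5.8 = 10.172.
Gear pair MA = 51/42 = 1.2143.
Combined ideal MA = 10.172 × 1.2143 = 12.352.
Effort = load / MA = 17636 / 12.352 = 1427.8 N.

1428 N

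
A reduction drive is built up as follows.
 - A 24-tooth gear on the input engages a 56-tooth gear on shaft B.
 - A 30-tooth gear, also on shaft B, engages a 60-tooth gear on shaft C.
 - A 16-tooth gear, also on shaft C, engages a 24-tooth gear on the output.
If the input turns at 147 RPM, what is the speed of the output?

21 RPM

the input → shaft B (gear mesh, 56/24): 147 ÷ 2.3333 = 63 RPM
shaft B → shaft C (gear mesh, 60/30): 63 ÷ 2 = 31.5 RPM
shaft C → the output (gear mesh, 24/16): 31.5 ÷ 1.5 = 21 RPM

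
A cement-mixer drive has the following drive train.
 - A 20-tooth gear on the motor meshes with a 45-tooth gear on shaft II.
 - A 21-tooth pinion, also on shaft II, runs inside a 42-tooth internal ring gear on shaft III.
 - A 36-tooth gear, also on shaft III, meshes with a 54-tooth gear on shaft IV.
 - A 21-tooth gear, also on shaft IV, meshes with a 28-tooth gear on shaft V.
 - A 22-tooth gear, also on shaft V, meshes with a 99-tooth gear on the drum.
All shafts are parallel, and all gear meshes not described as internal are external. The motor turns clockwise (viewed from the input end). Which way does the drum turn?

clockwise

the motor → shaft II: external mesh, 1 reversal → CCW.
shaft II → shaft III: internal mesh, same direction → CCW.
shaft III → shaft IV: external mesh, 1 reversal → CW.
shaft IV → shaft V: external mesh, 1 reversal → CCW.
shaft V → the drum: external mesh, 1 reversal → CW.
4 reversals in total — an even number — so the drum turns the same way as the motor.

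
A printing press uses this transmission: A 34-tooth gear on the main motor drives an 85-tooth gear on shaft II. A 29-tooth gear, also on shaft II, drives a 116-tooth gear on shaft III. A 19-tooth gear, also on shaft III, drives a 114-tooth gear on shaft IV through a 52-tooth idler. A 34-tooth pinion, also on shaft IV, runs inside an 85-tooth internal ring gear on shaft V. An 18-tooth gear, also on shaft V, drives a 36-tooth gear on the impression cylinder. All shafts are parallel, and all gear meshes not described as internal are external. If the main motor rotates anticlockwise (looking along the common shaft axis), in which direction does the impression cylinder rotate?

clockwise

the main motor → shaft II: external mesh, 1 reversal → CW.
shaft II → shaft III: external mesh, 1 reversal → CCW.
shaft III → shaft IV: driver → idler → driven is 2 external meshes, 2 reversals → CCW.
shaft IV → shaft V: internal mesh, same direction → CCW.
shaft V → the impression cylinder: external mesh, 1 reversal → CW.
5 reversals in total — an odd number — so the impression cylinder turns opposite to the main motor.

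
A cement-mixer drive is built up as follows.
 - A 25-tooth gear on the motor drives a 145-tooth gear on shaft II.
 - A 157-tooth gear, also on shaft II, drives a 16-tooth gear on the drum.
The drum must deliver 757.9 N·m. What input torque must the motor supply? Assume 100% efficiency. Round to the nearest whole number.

Overall ratio R = 5.8 × 0.10191 = 0.59108.
Input torque = output torque / R = 757.9 / 0.59108 = 1282.2 N·m.

1282 N·m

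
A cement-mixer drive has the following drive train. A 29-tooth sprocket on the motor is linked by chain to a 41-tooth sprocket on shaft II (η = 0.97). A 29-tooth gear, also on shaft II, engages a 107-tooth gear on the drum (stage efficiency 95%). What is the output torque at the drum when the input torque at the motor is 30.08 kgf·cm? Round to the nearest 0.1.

chain 41/29 = 1.4138 → τ = 30.08·1.4138·0.97 = 41.251 kgf·cm
gear mesh 107/29 = 3.6897 → τ = 41.251·3.6897·0.95 = 144.59 kgf·cm

144.6 kgf·cm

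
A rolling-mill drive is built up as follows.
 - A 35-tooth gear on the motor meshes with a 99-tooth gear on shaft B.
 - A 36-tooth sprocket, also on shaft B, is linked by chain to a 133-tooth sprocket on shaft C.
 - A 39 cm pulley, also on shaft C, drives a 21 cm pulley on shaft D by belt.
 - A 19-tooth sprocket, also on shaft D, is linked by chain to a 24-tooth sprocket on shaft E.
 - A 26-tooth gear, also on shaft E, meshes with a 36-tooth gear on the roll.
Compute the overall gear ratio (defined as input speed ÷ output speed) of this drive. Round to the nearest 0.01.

9.84

Each stage contributes driven/driver: gear mesh 99/35 = 2.8286, chain 133/36 = 3.6944, belt 21/39 = 0.53846, chain 24/19 = 1.2632, gear mesh 36/26 = 1.3846.
Overall: 2.8286 × 3.6944 × 0.53846 × 1.2632 × 1.3846 = 9.8414.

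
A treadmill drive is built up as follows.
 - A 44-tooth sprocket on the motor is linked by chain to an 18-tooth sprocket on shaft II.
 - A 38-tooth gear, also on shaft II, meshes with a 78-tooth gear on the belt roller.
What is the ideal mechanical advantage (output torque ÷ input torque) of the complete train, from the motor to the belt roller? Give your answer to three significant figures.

Each stage contributes driven/driver: chain 18/44 = 0.40909, gear mesh 78/38 = 2.0526.
Overall: 0.40909 × 2.0526 = 0.83971.

0.840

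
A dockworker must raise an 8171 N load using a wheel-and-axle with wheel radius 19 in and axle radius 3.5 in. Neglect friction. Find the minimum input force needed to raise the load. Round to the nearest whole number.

1505 N

Wheel-and-axle MA = R/r = 19/3.5 = 5.4286.
Effort = load / MA = 8171 / 5.4286 = 1505.2 N.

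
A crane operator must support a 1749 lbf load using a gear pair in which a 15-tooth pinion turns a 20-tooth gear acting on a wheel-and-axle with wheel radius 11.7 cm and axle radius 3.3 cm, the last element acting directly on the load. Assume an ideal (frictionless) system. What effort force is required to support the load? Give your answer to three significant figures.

370 lbf

Gear pair MA = 20/15 = 1.3333.
Wheel-and-axle MA = R/r = 11.7/3.3 = 3.5455.
Combined ideal MA = 1.3333 × 3.5455 = 4.7273.
Effort = load / MA = 1749 / 4.7273 = 369.98 lbf.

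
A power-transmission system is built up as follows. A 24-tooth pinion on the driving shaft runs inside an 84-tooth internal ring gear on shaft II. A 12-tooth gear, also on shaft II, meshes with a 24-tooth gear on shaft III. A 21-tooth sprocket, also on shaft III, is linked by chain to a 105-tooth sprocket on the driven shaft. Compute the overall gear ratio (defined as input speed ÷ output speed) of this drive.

35

Each stage contributes driven/driver: internal gear 84/24 = 3.5, gear mesh 24/12 = 2, chain 105/21 = 5.
Overall: 3.5 × 2 × 5 = 35.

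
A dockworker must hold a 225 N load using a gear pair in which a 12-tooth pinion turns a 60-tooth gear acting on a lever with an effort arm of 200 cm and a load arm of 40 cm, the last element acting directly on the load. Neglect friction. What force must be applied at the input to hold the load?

Gear pair MA = 60/12 = 5.
Lever MA = effort arm / load arm = 200/40 = 5.
Combined ideal MA = 5 × 5 = 25.
Effort = load / MA = 225 / 25 = 9 N.

9 N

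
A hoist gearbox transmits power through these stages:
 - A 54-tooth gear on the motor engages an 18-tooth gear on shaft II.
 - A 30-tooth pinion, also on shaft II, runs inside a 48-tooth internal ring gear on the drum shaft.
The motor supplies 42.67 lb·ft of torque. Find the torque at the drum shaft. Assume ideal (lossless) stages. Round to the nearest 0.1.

22.8 lb·ft

gear mesh 18/54 = 0.33333 → τ = 42.67·0.33333 = 14.223 lb·ft
internal gear 48/30 = 1.6 → τ = 14.223·1.6 = 22.757 lb·ft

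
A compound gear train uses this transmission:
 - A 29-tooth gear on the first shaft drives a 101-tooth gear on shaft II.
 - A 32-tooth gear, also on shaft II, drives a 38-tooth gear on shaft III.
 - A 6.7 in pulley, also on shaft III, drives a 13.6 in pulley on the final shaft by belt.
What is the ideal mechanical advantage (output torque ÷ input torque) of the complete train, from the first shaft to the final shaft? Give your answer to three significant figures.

Each stage contributes driven/driver: gear mesh 101/29 = 3.4828, gear mesh 38/32 = 1.1875, belt 13.6/6.7 = 2.0299.
Overall: 3.4828 × 1.1875 × 2.0299 = 8.395.

8.40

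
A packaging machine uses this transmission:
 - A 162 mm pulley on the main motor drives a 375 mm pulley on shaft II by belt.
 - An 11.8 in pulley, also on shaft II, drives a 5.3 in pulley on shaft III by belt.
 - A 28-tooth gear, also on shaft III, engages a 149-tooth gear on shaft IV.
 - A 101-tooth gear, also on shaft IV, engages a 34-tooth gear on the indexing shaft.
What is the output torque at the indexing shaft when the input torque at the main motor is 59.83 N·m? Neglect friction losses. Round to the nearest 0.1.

Belt: ratio = 375/162 = 2.3148; torque at shaft II = 59.83 × 2.3148 = 138.5 N·m.
Belt: ratio = 5.3/11.8 = 0.44915; torque at shaft III = 138.5 × 0.44915 = 62.206 N·m.
Gear mesh: ratio = 149/28 = 5.3214; torque at shaft IV = 62.206 × 5.3214 = 331.02 N·m.
Gear mesh: ratio = 34/101 = 0.33663; torque at the indexing shaft = 331.02 × 0.33663 = 111.43 N·m.

111.4 N·m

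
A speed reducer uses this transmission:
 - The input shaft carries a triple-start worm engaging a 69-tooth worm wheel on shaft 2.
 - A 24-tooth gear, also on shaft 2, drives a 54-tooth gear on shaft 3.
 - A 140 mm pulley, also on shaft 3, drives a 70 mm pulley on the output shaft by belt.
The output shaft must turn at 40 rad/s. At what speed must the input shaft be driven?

1035 rad/s

Overall ratio R = 23 × 2.25 × 0.5 = 25.875.
Required input speed = output speed × R = 40 × 25.875 = 1035 rad/s.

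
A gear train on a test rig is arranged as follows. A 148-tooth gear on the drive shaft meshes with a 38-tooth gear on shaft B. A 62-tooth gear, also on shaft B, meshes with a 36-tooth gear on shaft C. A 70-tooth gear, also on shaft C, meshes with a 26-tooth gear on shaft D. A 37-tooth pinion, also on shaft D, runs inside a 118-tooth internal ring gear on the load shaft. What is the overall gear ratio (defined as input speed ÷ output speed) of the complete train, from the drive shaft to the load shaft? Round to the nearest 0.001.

Each stage contributes driven/driver: gear mesh 38/148 = 0.25676, gear mesh 36/62 = 0.58065, gear mesh 26/70 = 0.37143, internal gear 118/37 = 3.1892.
Overall: 0.25676 × 0.58065 × 0.37143 × 3.1892 = 0.1766.

0.177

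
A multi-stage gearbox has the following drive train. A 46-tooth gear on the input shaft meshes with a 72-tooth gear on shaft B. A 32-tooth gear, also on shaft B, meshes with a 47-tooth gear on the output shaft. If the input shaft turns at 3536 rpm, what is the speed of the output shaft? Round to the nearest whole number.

gear mesh 72/46 = 1.5652 → 3536/1.5652 = 2259.1 rpm
gear mesh 47/32 = 1.4688 → 2259.1/1.4688 = 1538.1 rpm

1538 rpm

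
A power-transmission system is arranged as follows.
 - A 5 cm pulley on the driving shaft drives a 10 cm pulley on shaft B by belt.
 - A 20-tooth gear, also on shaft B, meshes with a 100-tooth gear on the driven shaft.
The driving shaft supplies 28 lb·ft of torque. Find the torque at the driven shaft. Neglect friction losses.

After the belt (10/5): 28 × 2 = 56 lb·ft
After the gear mesh (100/20): 56 × 5 = 280 lb·ft

280 lb·ft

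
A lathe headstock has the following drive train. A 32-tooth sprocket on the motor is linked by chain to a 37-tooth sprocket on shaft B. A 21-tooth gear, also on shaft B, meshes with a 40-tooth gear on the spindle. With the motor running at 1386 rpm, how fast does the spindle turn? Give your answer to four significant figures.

the motor → shaft B (chain, 37/32): 1386 ÷ 1.1562 = 1198.7 rpm
shaft B → the spindle (gear mesh, 40/21): 1198.7 ÷ 1.9048 = 629.32 rpm

629.3 rpm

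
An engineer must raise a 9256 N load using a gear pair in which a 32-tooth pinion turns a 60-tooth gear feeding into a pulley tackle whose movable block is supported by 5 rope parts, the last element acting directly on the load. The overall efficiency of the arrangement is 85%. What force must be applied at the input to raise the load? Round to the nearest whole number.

Gear pair MA = 60/32 = 1.875.
Block-and-tackle MA = number of supporting rope parts = 5.
Combined ideal MA = 1.875 × 5 = 9.375.
Actual MA = 9.375 × 0.85 = 7.9688.
Effort = load / actual MA = 9256 / 7.9688 = 1161.5 N.

1162 N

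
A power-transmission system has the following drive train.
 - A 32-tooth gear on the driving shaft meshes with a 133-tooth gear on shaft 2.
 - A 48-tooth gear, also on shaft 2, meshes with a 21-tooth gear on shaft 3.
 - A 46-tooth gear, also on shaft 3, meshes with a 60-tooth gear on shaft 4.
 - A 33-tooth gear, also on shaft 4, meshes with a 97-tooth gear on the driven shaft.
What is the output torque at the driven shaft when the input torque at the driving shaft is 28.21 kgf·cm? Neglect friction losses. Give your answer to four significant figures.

196.7 kgf·cm

After the gear mesh (133/32): 28.21 × 4.1562 = 117.25 kgf·cm
After the gear mesh (21/48): 117.25 × 0.4375 = 51.296 kgf·cm
After the gear mesh (60/46): 51.296 × 1.3043 = 66.908 kgf·cm
After the gear mesh (97/33): 66.908 × 2.9394 = 196.67 kgf·cm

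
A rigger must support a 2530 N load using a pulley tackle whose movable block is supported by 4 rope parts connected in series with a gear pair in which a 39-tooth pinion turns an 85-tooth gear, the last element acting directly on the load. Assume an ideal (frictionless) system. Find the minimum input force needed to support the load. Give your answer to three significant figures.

Block-and-tackle MA = number of supporting rope parts = 4.
Gear pair MA = 85/39 = 2.1795.
Combined ideal MA = 4 × 2.1795 = 8.7179.
Effort = load / MA = 2530 / 8.7179 = 290.21 N.

290 N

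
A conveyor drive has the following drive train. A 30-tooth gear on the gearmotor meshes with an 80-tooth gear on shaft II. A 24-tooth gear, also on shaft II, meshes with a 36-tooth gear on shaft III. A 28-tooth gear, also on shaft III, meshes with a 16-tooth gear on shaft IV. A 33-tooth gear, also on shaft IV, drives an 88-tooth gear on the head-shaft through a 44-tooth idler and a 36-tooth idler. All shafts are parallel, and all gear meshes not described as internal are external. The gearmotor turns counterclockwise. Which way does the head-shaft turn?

counterclockwise

the gearmotor → shaft II: external mesh, 1 reversal → CW.
shaft II → shaft III: external mesh, 1 reversal → CCW.
shaft III → shaft IV: external mesh, 1 reversal → CW.
shaft IV → the head-shaft: driver → idler → idler → driven is 3 external meshes, 3 reversals → CCW.
6 reversals in total — an even number — so the head-shaft turns the same way as the gearmotor.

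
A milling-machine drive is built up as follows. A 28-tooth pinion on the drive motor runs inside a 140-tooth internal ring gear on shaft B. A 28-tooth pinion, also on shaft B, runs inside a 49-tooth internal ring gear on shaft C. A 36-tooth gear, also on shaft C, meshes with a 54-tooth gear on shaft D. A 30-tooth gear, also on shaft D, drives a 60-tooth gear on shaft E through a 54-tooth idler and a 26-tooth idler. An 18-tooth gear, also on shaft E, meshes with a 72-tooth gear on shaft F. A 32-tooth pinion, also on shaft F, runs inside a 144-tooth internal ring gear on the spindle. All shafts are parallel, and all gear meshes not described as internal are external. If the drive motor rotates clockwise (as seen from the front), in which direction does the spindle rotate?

anticlockwise

the drive motor → shaft B: internal mesh, same direction → CW.
shaft B → shaft C: internal mesh, same direction → CW.
shaft C → shaft D: external mesh, 1 reversal → CCW.
shaft D → shaft E: driver → idler → idler → driven is 3 external meshes, 3 reversals → CW.
shaft E → shaft F: external mesh, 1 reversal → CCW.
shaft F → the spindle: internal mesh, same direction → CCW.
5 reversals in total — an odd number — so the spindle turns opposite to the drive motor.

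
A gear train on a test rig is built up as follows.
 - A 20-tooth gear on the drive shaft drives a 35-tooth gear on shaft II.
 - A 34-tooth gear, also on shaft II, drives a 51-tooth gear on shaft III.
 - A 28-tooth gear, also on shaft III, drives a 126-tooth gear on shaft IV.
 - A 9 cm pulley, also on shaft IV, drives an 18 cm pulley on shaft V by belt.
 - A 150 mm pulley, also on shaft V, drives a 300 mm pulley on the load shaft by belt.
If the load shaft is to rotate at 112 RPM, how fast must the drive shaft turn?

5292 RPM

Overall ratio R = 1.75 × 1.5 × 4.5 × 2 × 2 = 47.25.
Required input speed = output speed × R = 112 × 47.25 = 5292 RPM.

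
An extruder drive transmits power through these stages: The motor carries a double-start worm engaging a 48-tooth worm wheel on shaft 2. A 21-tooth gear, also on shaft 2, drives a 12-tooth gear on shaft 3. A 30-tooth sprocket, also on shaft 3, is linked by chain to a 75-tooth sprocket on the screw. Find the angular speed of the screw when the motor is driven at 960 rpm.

the motor → shaft 2 (worm, 48/2): 960 ÷ 24 = 40 rpm
shaft 2 → shaft 3 (gear mesh, 12/21): 40 ÷ 0.57143 = 70 rpm
shaft 3 → the screw (chain, 75/30): 70 ÷ 2.5 = 28 rpm

28 rpm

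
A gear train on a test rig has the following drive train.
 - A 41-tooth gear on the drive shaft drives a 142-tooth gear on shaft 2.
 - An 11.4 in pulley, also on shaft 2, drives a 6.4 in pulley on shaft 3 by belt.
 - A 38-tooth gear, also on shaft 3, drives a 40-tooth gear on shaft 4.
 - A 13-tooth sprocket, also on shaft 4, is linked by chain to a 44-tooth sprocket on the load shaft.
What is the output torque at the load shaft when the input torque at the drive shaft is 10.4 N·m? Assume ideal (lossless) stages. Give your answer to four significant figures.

After the gear mesh (142/41): 10.4 × 3.4634 = 36.02 N·m
After the belt (6.4/11.4): 36.02 × 0.5614 = 20.221 N·m
After the gear mesh (40/38): 20.221 × 1.0526 = 21.286 N·m
After the chain (44/13): 21.286 × 3.3846 = 72.044 N·m

72.04 N·m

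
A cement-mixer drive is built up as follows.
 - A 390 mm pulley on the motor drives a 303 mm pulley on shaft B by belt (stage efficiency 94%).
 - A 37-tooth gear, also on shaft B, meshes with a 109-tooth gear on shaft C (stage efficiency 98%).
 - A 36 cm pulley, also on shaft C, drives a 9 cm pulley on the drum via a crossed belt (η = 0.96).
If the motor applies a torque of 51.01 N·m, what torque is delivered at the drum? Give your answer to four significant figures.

belt 303/390 = 0.77692 → τ = 51.01·0.77692·0.94 = 37.253 N·m
gear mesh 109/37 = 2.9459 → τ = 37.253·2.9459·0.98 = 107.55 N·m
belt 9/36 = 0.25 → τ = 107.55·0.25·0.96 = 25.812 N·m

25.81 N·m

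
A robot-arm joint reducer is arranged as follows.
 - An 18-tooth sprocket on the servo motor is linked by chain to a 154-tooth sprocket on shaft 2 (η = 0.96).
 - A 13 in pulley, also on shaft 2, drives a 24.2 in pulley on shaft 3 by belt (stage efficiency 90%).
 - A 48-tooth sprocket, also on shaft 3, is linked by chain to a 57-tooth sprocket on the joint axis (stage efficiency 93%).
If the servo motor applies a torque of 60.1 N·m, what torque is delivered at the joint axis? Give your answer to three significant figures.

After the chain (154/18): 60.1 × 8.5556 × 0.96 = 493.62 N·m
After the belt (24.2/13): 493.62 × 1.8615 × 0.90 = 827.01 N·m
After the chain (57/48): 827.01 × 1.1875 × 0.93 = 913.32 N·m

913 N·m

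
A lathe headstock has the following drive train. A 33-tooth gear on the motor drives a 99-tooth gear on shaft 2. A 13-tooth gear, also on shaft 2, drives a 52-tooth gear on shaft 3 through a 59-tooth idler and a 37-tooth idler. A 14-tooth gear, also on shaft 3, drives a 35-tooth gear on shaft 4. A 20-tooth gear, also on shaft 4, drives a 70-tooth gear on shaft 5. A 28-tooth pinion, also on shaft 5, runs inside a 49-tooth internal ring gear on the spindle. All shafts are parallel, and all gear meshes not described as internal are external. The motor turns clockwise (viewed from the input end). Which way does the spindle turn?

clockwise

the motor → shaft 2: external mesh, 1 reversal → CCW.
shaft 2 → shaft 3: driver → idler → idler → driven is 3 external meshes, 3 reversals → CW.
shaft 3 → shaft 4: external mesh, 1 reversal → CCW.
shaft 4 → shaft 5: external mesh, 1 reversal → CW.
shaft 5 → the spindle: internal mesh, same direction → CW.
6 reversals in total — an even number — so the spindle turns the same way as the motor.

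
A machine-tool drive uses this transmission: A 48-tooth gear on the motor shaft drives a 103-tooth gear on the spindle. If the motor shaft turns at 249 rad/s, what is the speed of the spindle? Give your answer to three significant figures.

116 rad/s

the motor shaft → the spindle (gear mesh, 103/48): 249 ÷ 2.1458 = 116.04 rad/s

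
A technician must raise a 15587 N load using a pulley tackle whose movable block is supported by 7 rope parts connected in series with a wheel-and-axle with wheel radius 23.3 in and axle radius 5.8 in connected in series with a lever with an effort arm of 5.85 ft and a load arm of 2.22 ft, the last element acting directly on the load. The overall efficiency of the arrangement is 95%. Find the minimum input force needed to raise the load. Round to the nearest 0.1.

221.4 N

Block-and-tackle MA = number of supporting rope parts = 7.
Wheel-and-axle MA = R/r = 23.3/5.8 = 4.0172.
Lever MA = effort arm / load arm = 5.85/2.22 = 2.6351.
Combined ideal MA = 7 × 4.0172 × 2.6351 = 74.102.
Actual MA = 74.102 × 0.95 = 70.397.
Effort = load / actual MA = 15587 / 70.397 = 221.42 N.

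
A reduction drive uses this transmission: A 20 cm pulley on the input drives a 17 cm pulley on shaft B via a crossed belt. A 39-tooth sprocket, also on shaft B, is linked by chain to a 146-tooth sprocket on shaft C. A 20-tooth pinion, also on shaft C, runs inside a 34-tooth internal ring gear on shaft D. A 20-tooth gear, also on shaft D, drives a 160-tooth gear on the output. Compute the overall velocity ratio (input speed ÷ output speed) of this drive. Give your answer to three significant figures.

Each stage contributes driven/driver: belt 17/20 = 0.85, chain 146/39 = 3.7436, internal gear 34/20 = 1.7, gear mesh 160/20 = 8.
Overall: 0.85 × 3.7436 × 1.7 × 8 = 43.276.

43.3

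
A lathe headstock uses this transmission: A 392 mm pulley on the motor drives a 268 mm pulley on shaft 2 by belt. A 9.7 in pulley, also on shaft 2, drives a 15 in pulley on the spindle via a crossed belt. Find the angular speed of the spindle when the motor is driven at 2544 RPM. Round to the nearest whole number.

Belt: ratio = 268/392 = 0.68367, so shaft 2 turns at 2544 / 0.68367 = 3721.1 RPM.
Belt: ratio = 15/9.7 = 1.5464, so the spindle turns at 3721.1 / 1.5464 = 2406.3 RPM.

2406 RPM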